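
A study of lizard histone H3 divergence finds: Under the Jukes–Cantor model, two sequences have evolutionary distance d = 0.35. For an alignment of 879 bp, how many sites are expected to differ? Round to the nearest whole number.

Invert JC69: p = (3/4)(1 − e^(−4d/3)) = 0.75 × (1 − e^(-0.466667)) = 0.75 × (1 − 0.627089) = 0.279683.
Expected differing sites = pL ≈ 0.279683 × 879 = 245.841357 ≈ 246.

246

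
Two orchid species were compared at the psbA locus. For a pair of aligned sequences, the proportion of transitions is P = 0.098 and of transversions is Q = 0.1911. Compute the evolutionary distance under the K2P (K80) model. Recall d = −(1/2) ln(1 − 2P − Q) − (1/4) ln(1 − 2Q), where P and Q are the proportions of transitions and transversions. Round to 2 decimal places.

Under the Kimura two-parameter model, d = −½ ln(1 − 2P − Q) − ¼ ln(1 − 2Q).
1 − 2P − Q = 0.6129, giving −½ ln(0.6129) = 0.244777.
1 − 2Q = 0.6178, giving −¼ ln(0.6178) = 0.120398.
d = 0.244777 + 0.120398 = 0.365175.

0.37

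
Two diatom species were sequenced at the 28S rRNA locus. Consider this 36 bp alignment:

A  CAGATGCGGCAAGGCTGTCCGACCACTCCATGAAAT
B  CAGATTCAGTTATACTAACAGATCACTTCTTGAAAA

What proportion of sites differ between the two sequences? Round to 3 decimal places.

The sequences differ at 13 of 36 positions.
p = 13/36 = 0.361111… ≈ 0.361 (to 3 d.p.).

0.361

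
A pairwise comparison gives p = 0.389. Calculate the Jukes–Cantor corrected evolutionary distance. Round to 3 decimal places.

0.548

d = −(3/4) ln(1 − 4p/3) = −0.75 ln(1 − 0.518667) = −0.75 ln(0.481333)
  = −0.75 × (-0.731196) = 0.548397 substitutions/site.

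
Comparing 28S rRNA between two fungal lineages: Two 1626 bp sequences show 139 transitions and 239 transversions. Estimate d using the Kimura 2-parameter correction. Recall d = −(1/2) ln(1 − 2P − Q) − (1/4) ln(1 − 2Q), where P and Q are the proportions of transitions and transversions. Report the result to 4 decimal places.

P = 139/1626 ≈ 0.085486 and Q = 239/1626 ≈ 0.146986.
Under the Kimura two-parameter model, d = −½ ln(1 − 2P − Q) − ¼ ln(1 − 2Q).
1 − 2P − Q = 0.682042, giving −½ ln(0.682042) = 0.191332.
1 − 2Q = 0.706028, giving −¼ ln(0.706028) = 0.087025.
d = 0.191332 + 0.087025 = 0.278357.

0.2784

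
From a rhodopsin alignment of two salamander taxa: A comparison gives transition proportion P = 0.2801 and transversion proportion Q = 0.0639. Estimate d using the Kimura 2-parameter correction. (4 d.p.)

0.5234

Under the Kimura two-parameter model, d = −½ ln(1 − 2P − Q) − ¼ ln(1 − 2Q).
1 − 2P − Q = 0.3759, giving −½ ln(0.3759) = 0.489216.
1 − 2Q = 0.8722, giving −¼ ln(0.8722) = 0.034184.
d = 0.489216 + 0.034184 = 0.523400.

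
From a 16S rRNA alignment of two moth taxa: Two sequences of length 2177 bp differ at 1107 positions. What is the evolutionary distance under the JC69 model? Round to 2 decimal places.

p = 1107/2177 ≈ 0.508498.
d = −(3/4) ln(1 − 4p/3) = −0.75 ln(1 − 0.677997) = −0.75 ln(0.322003)
  = −0.75 × (-1.133194) = 0.849896 substitutions/site.

0.85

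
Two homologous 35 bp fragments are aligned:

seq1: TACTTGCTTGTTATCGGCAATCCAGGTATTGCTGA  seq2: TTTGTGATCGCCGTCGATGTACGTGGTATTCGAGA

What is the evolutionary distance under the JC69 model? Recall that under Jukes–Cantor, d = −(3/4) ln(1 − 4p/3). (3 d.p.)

0.868

The sequences differ at 18 of 35 sites, so p = 18/35 ≈ 0.514286.
d = −(3/4) ln(1 − 4p/3) = −0.75 ln(1 − 0.685715) = −0.75 ln(0.314285)
  = −0.75 × (-1.157455) = 0.868091 substitutions/site.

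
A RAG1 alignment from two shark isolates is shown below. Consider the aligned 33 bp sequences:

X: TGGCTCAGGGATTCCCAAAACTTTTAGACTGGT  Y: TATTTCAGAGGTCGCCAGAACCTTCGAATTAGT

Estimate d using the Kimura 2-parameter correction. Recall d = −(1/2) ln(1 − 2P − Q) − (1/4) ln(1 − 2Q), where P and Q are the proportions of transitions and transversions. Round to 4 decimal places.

0.8076

Of 33 sites, 12 differences are transitions and 2 are transversions, so P = 12/33 ≈ 0.363636 and Q = 2/33 ≈ 0.060606.
Under the Kimura two-parameter model, d = −½ ln(1 − 2P − Q) − ¼ ln(1 − 2Q).
1 − 2P − Q = 0.212122, giving −½ ln(0.212122) = 0.775297.
1 − 2Q = 0.878788, giving −¼ ln(0.878788) = 0.032303.
d = 0.775297 + 0.032303 = 0.807600.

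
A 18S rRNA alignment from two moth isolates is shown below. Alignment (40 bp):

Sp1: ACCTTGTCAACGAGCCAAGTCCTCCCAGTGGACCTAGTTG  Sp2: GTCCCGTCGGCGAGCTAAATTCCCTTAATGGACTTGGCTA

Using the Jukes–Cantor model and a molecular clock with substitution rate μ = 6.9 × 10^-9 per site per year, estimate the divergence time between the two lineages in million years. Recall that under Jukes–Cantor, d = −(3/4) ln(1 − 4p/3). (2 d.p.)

The sequences differ at 17 of 40 sites, so p = 17/40 = 0.425.
d = −(3/4) ln(1 − 4p/3) = −0.75 ln(1 − 0.566667) = −0.75 ln(0.433333)
  = −0.75 × (-0.836249) = 0.627187 substitutions/site.
Under a molecular clock d = 2μt, so t = d/(2μ) = 0.627187 / (2 × 6.9 × 10^-9) = 45.45 million years.

45.45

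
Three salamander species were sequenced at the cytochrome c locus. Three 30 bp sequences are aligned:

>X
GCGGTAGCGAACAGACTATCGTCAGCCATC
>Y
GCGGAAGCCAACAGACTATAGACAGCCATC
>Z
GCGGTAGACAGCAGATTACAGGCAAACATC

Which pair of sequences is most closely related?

X–Y: 4/30 differ, p = 0.133, d = 0.147.
X–Z: 9/30 differ, p = 0.300, d = 0.383.
Y–Z: 8/30 differ, p = 0.267, d = 0.330.
The smallest distance is between X and Y.

X and Y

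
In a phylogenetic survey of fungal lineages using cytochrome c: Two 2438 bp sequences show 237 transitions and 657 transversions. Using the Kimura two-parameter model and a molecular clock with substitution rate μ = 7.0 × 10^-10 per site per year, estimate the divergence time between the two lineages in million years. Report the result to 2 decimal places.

360.92

P = 237/2438 ≈ 0.097211 and Q = 657/2438 ≈ 0.269483.
Under the Kimura two-parameter model, d = −½ ln(1 − 2P − Q) − ¼ ln(1 − 2Q).
1 − 2P − Q = 0.536095, giving −½ ln(0.536095) = 0.311722.
1 − 2Q = 0.461034, giving −¼ ln(0.461034) = 0.193571.
d = 0.311722 + 0.193571 = 0.505293.
Under a molecular clock d = 2μt, so t = d/(2μ) = 0.505293 / (2 × 7.0 × 10^-10) = 360.92 million years.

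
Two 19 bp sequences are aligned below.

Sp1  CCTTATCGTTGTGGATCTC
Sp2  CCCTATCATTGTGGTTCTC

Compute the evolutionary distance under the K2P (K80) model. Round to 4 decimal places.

0.1805

Of 19 sites, 2 differences are transitions and 1 are transversions, so P = 2/19 ≈ 0.105263 and Q = 1/19 ≈ 0.052632.
Under the Kimura two-parameter model, d = −½ ln(1 − 2P − Q) − ¼ ln(1 − 2Q).
1 − 2P − Q = 0.736842, giving −½ ln(0.736842) = 0.152691.
1 − 2Q = 0.894736, giving −¼ ln(0.894736) = 0.027807.
d = 0.152691 + 0.027807 = 0.180498.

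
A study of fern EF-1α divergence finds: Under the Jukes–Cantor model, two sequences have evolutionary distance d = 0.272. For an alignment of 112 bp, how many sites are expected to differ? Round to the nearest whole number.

26

Invert JC69: p = (3/4)(1 − e^(−4d/3)) = 0.75 × (1 − e^(-0.362667)) = 0.75 × (1 − 0.695818) = 0.228137.
Expected differing sites = pL ≈ 0.228137 × 112 = 25.551344 ≈ 26.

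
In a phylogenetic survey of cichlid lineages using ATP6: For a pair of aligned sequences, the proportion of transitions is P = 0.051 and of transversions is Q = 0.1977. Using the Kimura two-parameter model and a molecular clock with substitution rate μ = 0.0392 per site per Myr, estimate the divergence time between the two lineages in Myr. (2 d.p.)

Under the Kimura two-parameter model, d = −½ ln(1 − 2P − Q) − ¼ ln(1 − 2Q).
1 − 2P − Q = 0.7003, giving −½ ln(0.7003) = 0.178123.
1 − 2Q = 0.6046, giving −¼ ln(0.6046) = 0.125797.
d = 0.178123 + 0.125797 = 0.303920.
Under a molecular clock d = 2μt, so t = d/(2μ) = 0.303920 / (2 × 0.0392) = 3.88 Myr.

3.88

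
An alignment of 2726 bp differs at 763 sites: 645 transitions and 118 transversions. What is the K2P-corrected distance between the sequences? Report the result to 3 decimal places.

0.386

P = 645/2726 ≈ 0.23661 and Q = 118/2726 ≈ 0.043287.
Under the Kimura two-parameter model, d = −½ ln(1 − 2P − Q) − ¼ ln(1 − 2Q).
1 − 2P − Q = 0.483493, giving −½ ln(0.483493) = 0.363359.
1 − 2Q = 0.913426, giving −¼ ln(0.913426) = 0.022638.
d = 0.363359 + 0.022638 = 0.385997.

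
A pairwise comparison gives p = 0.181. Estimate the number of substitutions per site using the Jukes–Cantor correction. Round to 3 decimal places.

d = −(3/4) ln(1 − 4p/3) = −0.75 ln(1 − 0.241333) = −0.75 ln(0.758667)
  = −0.75 × (-0.276192) = 0.207144 substitutions/site.

0.207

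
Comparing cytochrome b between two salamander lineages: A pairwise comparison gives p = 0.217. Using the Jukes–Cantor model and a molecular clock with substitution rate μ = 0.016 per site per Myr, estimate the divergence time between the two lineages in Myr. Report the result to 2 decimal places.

d = −(3/4) ln(1 − 4p/3) = −0.75 ln(1 − 0.289333) = −0.75 ln(0.710667)
  = −0.75 × (-0.341551) = 0.256163 substitutions/site.
Under a molecular clock d = 2μt, so t = d/(2μ) = 0.256163 / (2 × 0.016) = 8.01 Myr.

8.01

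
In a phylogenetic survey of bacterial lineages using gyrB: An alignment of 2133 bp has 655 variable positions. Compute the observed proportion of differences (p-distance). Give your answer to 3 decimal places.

0.307

p = 655/2133 = 0.307079… ≈ 0.307 (to 3 d.p.).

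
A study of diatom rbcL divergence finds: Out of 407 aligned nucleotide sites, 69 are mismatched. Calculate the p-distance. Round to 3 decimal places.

p = 69/407 = 0.169533… ≈ 0.170 (to 3 d.p.).

0.170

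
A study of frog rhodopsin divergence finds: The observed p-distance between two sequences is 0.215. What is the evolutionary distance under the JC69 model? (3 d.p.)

d = −(3/4) ln(1 − 4p/3) = −0.75 ln(1 − 0.286667) = −0.75 ln(0.713333)
  = −0.75 × (-0.337807) = 0.253355 substitutions/site.

0.253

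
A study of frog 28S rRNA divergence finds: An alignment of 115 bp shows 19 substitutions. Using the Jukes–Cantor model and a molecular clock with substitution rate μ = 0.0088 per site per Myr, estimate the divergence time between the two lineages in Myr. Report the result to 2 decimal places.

p = 19/115 ≈ 0.165217.
d = −(3/4) ln(1 − 4p/3) = −0.75 ln(1 − 0.220289) = −0.75 ln(0.779711)
  = −0.75 × (-0.248832) = 0.186624 substitutions/site.
Under a molecular clock d = 2μt, so t = d/(2μ) = 0.186624 / (2 × 0.0088) = 10.60 Myr.

10.60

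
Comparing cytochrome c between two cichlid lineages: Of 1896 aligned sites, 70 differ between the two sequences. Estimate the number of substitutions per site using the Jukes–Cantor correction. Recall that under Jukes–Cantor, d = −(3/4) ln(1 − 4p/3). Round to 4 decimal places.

0.0379

p = 70/1896 ≈ 0.03692.
d = −(3/4) ln(1 − 4p/3) = −0.75 ln(1 − 0.049227) = −0.75 ln(0.950773)
  = −0.75 × (-0.050480) = 0.037860 substitutions/site.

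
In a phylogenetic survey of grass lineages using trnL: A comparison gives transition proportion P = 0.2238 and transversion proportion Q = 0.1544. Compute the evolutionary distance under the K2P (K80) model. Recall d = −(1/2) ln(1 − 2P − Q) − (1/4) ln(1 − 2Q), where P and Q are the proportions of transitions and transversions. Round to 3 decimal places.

0.553

Under the Kimura two-parameter model, d = −½ ln(1 − 2P − Q) − ¼ ln(1 − 2Q).
1 − 2P − Q = 0.398, giving −½ ln(0.398) = 0.460652.
1 − 2Q = 0.6912, giving −¼ ln(0.6912) = 0.092332.
d = 0.460652 + 0.092332 = 0.552984.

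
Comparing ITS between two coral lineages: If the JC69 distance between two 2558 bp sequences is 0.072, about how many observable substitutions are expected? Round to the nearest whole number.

Invert JC69: p = (3/4)(1 − e^(−4d/3)) = 0.75 × (1 − e^(-0.096)) = 0.75 × (1 − 0.908464) = 0.068652.
Expected differing sites = pL ≈ 0.068652 × 2558 = 175.611816 ≈ 176.

176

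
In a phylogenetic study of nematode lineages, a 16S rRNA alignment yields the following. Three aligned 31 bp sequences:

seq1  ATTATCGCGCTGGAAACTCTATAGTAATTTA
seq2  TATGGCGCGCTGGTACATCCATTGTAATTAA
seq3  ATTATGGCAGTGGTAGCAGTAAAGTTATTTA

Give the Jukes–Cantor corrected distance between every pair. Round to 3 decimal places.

seq1–seq2: 10/31 sites differ → p ≈ 0.322581, d = −0.75 ln(1 − 0.430108) = 0.421731 ≈ 0.422.
seq1–seq3: 9/31 sites differ → p ≈ 0.290323, d = −0.75 ln(1 − 0.387097) = 0.367161 ≈ 0.367.
seq2–seq3: 16/31 sites differ → p ≈ 0.516129, d = −0.75 ln(1 − 0.688172) = 0.873978 ≈ 0.874.

d(seq1,seq2) = 0.422, d(seq1,seq3) = 0.367, d(seq2,seq3) = 0.874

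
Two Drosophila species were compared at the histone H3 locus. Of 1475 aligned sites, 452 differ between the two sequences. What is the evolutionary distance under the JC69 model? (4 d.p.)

0.3939

p = 452/1475 ≈ 0.306441.
d = −(3/4) ln(1 − 4p/3) = −0.75 ln(1 − 0.408588) = −0.75 ln(0.591412)
  = −0.75 × (-0.525242) = 0.393932 substitutions/site.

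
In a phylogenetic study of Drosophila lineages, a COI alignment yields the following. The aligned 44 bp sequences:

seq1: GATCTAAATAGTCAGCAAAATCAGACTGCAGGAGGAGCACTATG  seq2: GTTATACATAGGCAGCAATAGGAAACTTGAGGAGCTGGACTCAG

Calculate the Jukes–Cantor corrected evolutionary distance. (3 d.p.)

0.455

The sequences differ at 15 of 44 sites, so p = 15/44 ≈ 0.340909.
d = −(3/4) ln(1 − 4p/3) = −0.75 ln(1 − 0.454545) = −0.75 ln(0.545455)
  = −0.75 × (-0.606135) = 0.454601 substitutions/site.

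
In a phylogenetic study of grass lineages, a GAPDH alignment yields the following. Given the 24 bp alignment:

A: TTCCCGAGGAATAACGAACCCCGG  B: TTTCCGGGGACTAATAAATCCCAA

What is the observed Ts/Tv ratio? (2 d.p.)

7.00

Transitions are A↔G and C↔T; transversions are all other mismatches.
Transitions: 7. Transversions: 1.
R = 7/1 = 7.00.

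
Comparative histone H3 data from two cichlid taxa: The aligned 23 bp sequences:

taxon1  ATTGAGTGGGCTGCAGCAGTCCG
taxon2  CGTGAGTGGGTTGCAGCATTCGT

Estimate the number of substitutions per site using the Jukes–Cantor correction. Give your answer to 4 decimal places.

0.3206

The sequences differ at 6 of 23 sites (1, 2, 11, 19, 22, 23), so p = 6/23 ≈ 0.26087.
d = −(3/4) ln(1 − 4p/3) = −0.75 ln(1 − 0.347827) = −0.75 ln(0.652173)
  = −0.75 × (-0.427445) = 0.320584 substitutions/site.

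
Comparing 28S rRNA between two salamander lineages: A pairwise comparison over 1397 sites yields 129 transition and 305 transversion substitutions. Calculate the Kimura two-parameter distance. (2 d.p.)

0.40

P = 129/1397 ≈ 0.092341 and Q = 305/1397 ≈ 0.218325.
Under the Kimura two-parameter model, d = −½ ln(1 − 2P − Q) − ¼ ln(1 − 2Q).
1 − 2P − Q = 0.596993, giving −½ ln(0.596993) = 0.257925.
1 − 2Q = 0.56335, giving −¼ ln(0.56335) = 0.143464.
d = 0.257925 + 0.143464 = 0.401389.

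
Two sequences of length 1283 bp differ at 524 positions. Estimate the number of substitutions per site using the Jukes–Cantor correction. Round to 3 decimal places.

p = 524/1283 ≈ 0.408418.
d = −(3/4) ln(1 − 4p/3) = −0.75 ln(1 − 0.544557) = −0.75 ln(0.455443)
  = −0.75 × (-0.786485) = 0.589864 substitutions/site.

0.590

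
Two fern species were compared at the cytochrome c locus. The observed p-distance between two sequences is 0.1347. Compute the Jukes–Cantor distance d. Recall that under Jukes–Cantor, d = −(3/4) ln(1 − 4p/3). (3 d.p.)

0.148

d = −(3/4) ln(1 − 4p/3) = −0.75 ln(1 − 0.1796) = −0.75 ln(0.8204)
  = −0.75 × (-0.197963) = 0.148472 substitutions/site.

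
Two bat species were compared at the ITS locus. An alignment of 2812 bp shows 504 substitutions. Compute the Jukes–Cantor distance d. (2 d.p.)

p = 504/2812 ≈ 0.179232.
d = −(3/4) ln(1 − 4p/3) = −0.75 ln(1 − 0.238976) = −0.75 ln(0.761024)
  = −0.75 × (-0.273090) = 0.204818 substitutions/site.

0.20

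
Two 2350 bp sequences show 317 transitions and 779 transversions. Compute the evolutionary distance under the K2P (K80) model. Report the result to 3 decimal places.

0.732

P = 317/2350 ≈ 0.134894 and Q = 779/2350 ≈ 0.331489.
Under the Kimura two-parameter model, d = −½ ln(1 − 2P − Q) − ¼ ln(1 − 2Q).
1 − 2P − Q = 0.398723, giving −½ ln(0.398723) = 0.459744.
1 − 2Q = 0.337022, giving −¼ ln(0.337022) = 0.271902.
d = 0.459744 + 0.271902 = 0.731646.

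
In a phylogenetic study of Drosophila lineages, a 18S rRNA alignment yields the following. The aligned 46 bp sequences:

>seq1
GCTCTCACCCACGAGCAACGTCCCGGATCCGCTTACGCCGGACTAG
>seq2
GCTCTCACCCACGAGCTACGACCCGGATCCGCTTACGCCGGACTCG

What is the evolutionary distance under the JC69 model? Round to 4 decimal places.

The sequences differ at 3 of 46 sites (17, 21, 45), so p = 3/46 ≈ 0.065217.
d = −(3/4) ln(1 − 4p/3) = −0.75 ln(1 − 0.086956) = −0.75 ln(0.913044)
  = −0.75 × (-0.090971) = 0.068228 substitutions/site.

0.0682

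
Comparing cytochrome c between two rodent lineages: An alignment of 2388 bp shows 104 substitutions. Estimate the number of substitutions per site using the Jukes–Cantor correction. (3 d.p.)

0.045

p = 104/2388 ≈ 0.043551.
d = −(3/4) ln(1 − 4p/3) = −0.75 ln(1 − 0.058068) = −0.75 ln(0.941932)
  = −0.75 × (-0.059822) = 0.044867 substitutions/site.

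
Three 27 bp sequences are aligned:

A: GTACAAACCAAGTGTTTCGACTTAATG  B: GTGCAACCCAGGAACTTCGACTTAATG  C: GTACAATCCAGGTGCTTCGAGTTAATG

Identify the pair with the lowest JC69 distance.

A–B: 6/27 differ, p = 0.222, d = 0.264.
A–C: 4/27 differ, p = 0.148, d = 0.165.
B–C: 5/27 differ, p = 0.185, d = 0.213.
The smallest distance is between A and C.

A and C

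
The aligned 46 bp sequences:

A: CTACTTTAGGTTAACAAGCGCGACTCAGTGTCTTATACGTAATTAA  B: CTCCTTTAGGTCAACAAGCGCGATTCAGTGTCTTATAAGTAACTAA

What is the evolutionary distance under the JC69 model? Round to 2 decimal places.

0.12

The sequences differ at 5 of 46 sites (3, 12, 24, 38, 43), so p = 5/46 ≈ 0.108696.
d = −(3/4) ln(1 − 4p/3) = −0.75 ln(1 − 0.144928) = −0.75 ln(0.855072)
  = −0.75 × (-0.156570) = 0.117428 substitutions/site.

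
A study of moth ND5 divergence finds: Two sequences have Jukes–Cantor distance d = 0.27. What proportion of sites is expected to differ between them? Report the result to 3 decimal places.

0.227

p = (3/4)(1 − e^(−4d/3)) = 0.75 × (1 − e^(-0.36)) = 0.75 × (1 − 0.697676) = 0.226743.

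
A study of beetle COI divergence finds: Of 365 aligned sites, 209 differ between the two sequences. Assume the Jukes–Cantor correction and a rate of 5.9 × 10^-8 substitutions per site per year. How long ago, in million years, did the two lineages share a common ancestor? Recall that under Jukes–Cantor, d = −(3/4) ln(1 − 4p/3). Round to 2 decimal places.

9.16

p = 209/365 ≈ 0.572603.
d = −(3/4) ln(1 − 4p/3) = −0.75 ln(1 − 0.763471) = −0.75 ln(0.236529)
  = −0.75 × (-1.441684) = 1.081263 substitutions/site.
Under a molecular clock d = 2μt, so t = d/(2μ) = 1.081263 / (2 × 5.9 × 10^-8) = 9.16 million years.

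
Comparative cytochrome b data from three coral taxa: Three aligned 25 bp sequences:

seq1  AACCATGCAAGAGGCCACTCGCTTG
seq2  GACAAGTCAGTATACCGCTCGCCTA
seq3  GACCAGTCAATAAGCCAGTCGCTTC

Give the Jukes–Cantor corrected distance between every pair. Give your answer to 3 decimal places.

seq1–seq2: 11/25 sites differ → p = 0.44, d = −0.75 ln(1 − 0.586667) = 0.662626 ≈ 0.663.
seq1–seq3: 7/25 sites differ → p = 0.28, d = −0.75 ln(1 − 0.373333) = 0.350505 ≈ 0.351.
seq2–seq3: 8/25 sites differ → p = 0.32, d = −0.75 ln(1 − 0.426667) = 0.417216 ≈ 0.417.

d(seq1,seq2) = 0.663, d(seq1,seq3) = 0.351, d(seq2,seq3) = 0.417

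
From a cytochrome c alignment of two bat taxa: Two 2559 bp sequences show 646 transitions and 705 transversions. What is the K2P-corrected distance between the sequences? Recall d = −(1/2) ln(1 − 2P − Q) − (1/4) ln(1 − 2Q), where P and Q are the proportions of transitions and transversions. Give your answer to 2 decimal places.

0.96

P = 646/2559 ≈ 0.252442 and Q = 705/2559 ≈ 0.275498.
Under the Kimura two-parameter model, d = −½ ln(1 − 2P − Q) − ¼ ln(1 − 2Q).
1 − 2P − Q = 0.219618, giving −½ ln(0.219618) = 0.757933.
1 − 2Q = 0.449004, giving −¼ ln(0.449004) = 0.200181.
d = 0.757933 + 0.200181 = 0.958114.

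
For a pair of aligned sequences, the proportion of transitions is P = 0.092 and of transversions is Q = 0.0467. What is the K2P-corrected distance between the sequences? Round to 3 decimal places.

Under the Kimura two-parameter model, d = −½ ln(1 − 2P − Q) − ¼ ln(1 − 2Q).
1 − 2P − Q = 0.7693, giving −½ ln(0.7693) = 0.131137.
1 − 2Q = 0.9066, giving −¼ ln(0.9066) = 0.024513.
d = 0.131137 + 0.024513 = 0.155650.

0.156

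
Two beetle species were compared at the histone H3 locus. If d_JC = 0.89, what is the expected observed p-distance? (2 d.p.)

p = (3/4)(1 − e^(−4d/3)) = 0.75 × (1 − e^(-1.186667)) = 0.75 × (1 − 0.305237) = 0.521072.

0.52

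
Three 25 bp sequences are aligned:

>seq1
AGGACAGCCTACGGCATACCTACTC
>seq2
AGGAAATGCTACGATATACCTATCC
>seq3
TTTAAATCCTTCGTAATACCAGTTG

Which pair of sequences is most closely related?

seq1–seq2: 7/25 differ, p = 0.280, d = 0.351.
seq1–seq3: 12/25 differ, p = 0.480, d = 0.766.
seq2–seq3: 11/25 differ, p = 0.440, d = 0.663.
The smallest distance is between seq1 and seq2.

seq1 and seq2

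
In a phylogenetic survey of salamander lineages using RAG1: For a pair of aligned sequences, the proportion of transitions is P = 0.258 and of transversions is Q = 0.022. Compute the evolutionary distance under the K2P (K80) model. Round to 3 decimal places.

Under the Kimura two-parameter model, d = −½ ln(1 − 2P − Q) − ¼ ln(1 − 2Q).
1 − 2P − Q = 0.462, giving −½ ln(0.462) = 0.386095.
1 − 2Q = 0.956, giving −¼ ln(0.956) = 0.011249.
d = 0.386095 + 0.011249 = 0.397344.

0.397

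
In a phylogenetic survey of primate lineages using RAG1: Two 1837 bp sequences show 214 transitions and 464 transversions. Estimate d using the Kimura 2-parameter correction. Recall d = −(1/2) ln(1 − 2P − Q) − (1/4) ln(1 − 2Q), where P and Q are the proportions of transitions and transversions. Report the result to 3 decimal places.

P = 214/1837 ≈ 0.116494 and Q = 464/1837 ≈ 0.252586.
Under the Kimura two-parameter model, d = −½ ln(1 − 2P − Q) − ¼ ln(1 − 2Q).
1 − 2P − Q = 0.514426, giving −½ ln(0.514426) = 0.332352.
1 − 2Q = 0.494828, giving −¼ ln(0.494828) = 0.175886.
d = 0.332352 + 0.175886 = 0.508238.

0.508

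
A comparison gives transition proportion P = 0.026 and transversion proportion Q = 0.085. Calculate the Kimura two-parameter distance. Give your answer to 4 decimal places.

0.1203

Under the Kimura two-parameter model, d = −½ ln(1 − 2P − Q) − ¼ ln(1 − 2Q).
1 − 2P − Q = 0.863, giving −½ ln(0.863) = 0.073670.
1 − 2Q = 0.83, giving −¼ ln(0.83) = 0.046582.
d = 0.073670 + 0.046582 = 0.120252.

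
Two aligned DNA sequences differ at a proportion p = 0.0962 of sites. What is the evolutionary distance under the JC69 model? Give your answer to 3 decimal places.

0.103

d = −(3/4) ln(1 − 4p/3) = −0.75 ln(1 − 0.128267) = −0.75 ln(0.871733)
  = −0.75 × (-0.137272) = 0.102954 substitutions/site.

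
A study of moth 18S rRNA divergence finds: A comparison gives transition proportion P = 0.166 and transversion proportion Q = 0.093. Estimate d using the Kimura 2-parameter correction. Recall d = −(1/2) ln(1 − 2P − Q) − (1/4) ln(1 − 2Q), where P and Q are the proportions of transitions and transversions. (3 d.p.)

Under the Kimura two-parameter model, d = −½ ln(1 − 2P − Q) − ¼ ln(1 − 2Q).
1 − 2P − Q = 0.575, giving −½ ln(0.575) = 0.276693.
1 − 2Q = 0.814, giving −¼ ln(0.814) = 0.051449.
d = 0.276693 + 0.051449 = 0.328142.

0.328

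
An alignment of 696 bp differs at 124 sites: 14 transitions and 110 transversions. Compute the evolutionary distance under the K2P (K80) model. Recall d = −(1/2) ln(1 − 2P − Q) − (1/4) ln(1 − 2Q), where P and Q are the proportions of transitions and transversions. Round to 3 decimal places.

P = 14/696 ≈ 0.020115 and Q = 110/696 ≈ 0.158046.
Under the Kimura two-parameter model, d = −½ ln(1 − 2P − Q) − ¼ ln(1 − 2Q).
1 − 2P − Q = 0.801724, giving −½ ln(0.801724) = 0.110495.
1 − 2Q = 0.683908, giving −¼ ln(0.683908) = 0.094983.
d = 0.110495 + 0.094983 = 0.205478.

0.205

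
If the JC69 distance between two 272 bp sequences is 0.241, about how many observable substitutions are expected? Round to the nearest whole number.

Invert JC69: p = (3/4)(1 − e^(−4d/3)) = 0.75 × (1 − e^(-0.321333)) = 0.75 × (1 − 0.725182) = 0.206114.
Expected differing sites = pL ≈ 0.206114 × 272 = 56.063008 ≈ 56.

56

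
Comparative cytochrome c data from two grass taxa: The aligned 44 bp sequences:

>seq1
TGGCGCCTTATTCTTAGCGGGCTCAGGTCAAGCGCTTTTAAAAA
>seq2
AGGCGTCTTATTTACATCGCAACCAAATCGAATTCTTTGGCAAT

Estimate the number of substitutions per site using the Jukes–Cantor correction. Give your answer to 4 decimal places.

0.6987

The sequences differ at 20 of 44 sites, so p = 20/44 ≈ 0.454545.
d = −(3/4) ln(1 − 4p/3) = −0.75 ln(1 − 0.60606) = −0.75 ln(0.39394)
  = −0.75 × (-0.931557) = 0.698668 substitutions/site.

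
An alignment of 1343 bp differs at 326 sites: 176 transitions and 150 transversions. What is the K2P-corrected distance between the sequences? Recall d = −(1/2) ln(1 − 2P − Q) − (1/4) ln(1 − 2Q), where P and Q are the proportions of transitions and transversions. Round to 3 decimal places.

0.297

P = 176/1343 ≈ 0.13105 and Q = 150/1343 ≈ 0.11169.
Under the Kimura two-parameter model, d = −½ ln(1 − 2P − Q) − ¼ ln(1 − 2Q).
1 − 2P − Q = 0.62621, giving −½ ln(0.62621) = 0.234035.
1 − 2Q = 0.77662, giving −¼ ln(0.77662) = 0.063201.
d = 0.234035 + 0.063201 = 0.297236.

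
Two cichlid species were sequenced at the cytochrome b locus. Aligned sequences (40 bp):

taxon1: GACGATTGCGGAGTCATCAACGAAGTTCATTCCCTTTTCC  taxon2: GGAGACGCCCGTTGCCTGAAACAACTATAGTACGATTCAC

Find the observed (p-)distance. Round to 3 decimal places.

The sequences differ at 22 of 40 positions.
p = 22/40 = 0.550.

0.550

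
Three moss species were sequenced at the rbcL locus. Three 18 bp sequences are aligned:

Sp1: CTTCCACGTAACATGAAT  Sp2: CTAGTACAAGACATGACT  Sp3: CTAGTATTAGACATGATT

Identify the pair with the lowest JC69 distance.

Sp1–Sp2: 7/18 differ, p = 0.389, d = 0.548.
Sp1–Sp3: 8/18 differ, p = 0.444, d = 0.673.
Sp2–Sp3: 3/18 differ, p = 0.167, d = 0.188.
The smallest distance is between Sp2 and Sp3.

Sp2 and Sp3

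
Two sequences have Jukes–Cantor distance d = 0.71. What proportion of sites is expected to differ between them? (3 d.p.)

p = (3/4)(1 − e^(−4d/3)) = 0.75 × (1 − e^(-0.946667)) = 0.75 × (1 − 0.388032) = 0.458976.

0.459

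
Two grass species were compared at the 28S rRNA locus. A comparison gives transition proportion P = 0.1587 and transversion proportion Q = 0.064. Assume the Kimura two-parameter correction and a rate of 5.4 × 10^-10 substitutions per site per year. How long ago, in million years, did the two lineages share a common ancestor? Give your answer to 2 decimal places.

Under the Kimura two-parameter model, d = −½ ln(1 − 2P − Q) − ¼ ln(1 − 2Q).
1 − 2P − Q = 0.6186, giving −½ ln(0.6186) = 0.240148.
1 − 2Q = 0.872, giving −¼ ln(0.872) = 0.034241.
d = 0.240148 + 0.034241 = 0.274389.
Under a molecular clock d = 2μt, so t = d/(2μ) = 0.274389 / (2 × 5.4 × 10^-10) = 254.06 million years.

254.06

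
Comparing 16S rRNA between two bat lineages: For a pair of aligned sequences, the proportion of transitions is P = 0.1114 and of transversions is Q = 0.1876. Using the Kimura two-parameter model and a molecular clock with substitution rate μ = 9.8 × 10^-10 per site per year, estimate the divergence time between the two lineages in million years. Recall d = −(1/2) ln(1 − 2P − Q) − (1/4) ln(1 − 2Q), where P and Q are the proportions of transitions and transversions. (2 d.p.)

194.76

Under the Kimura two-parameter model, d = −½ ln(1 − 2P − Q) − ¼ ln(1 − 2Q).
1 − 2P − Q = 0.5896, giving −½ ln(0.5896) = 0.264155.
1 − 2Q = 0.6248, giving −¼ ln(0.6248) = 0.117581.
d = 0.264155 + 0.117581 = 0.381736.
Under a molecular clock d = 2μt, so t = d/(2μ) = 0.381736 / (2 × 9.8 × 10^-10) = 194.76 million years.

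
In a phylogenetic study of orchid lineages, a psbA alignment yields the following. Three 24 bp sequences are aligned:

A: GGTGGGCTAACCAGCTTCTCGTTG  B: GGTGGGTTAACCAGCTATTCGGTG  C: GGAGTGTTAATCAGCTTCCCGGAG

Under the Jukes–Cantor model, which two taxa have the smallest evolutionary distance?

A–B: 4/24 differ, p = 0.167, d = 0.188.
A–C: 7/24 differ, p = 0.292, d = 0.369.
B–C: 7/24 differ, p = 0.292, d = 0.369.
The smallest distance is between A and B.

A and B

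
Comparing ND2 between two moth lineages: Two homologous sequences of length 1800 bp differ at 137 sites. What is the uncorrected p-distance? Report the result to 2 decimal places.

0.08

p = 137/1800 = 0.076111… ≈ 0.08 (to 2 d.p.).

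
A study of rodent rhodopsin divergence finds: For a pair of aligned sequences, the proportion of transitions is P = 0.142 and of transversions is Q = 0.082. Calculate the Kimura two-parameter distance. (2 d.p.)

Under the Kimura two-parameter model, d = −½ ln(1 − 2P − Q) − ¼ ln(1 − 2Q).
1 − 2P − Q = 0.634, giving −½ ln(0.634) = 0.227853.
1 − 2Q = 0.836, giving −¼ ln(0.836) = 0.044782.
d = 0.227853 + 0.044782 = 0.272635.

0.27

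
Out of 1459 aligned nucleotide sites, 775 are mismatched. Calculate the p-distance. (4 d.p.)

0.5312

p = 775/1459 = 0.531185… ≈ 0.5312 (to 4 d.p.).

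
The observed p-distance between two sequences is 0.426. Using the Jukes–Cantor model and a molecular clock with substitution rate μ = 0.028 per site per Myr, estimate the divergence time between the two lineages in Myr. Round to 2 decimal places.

11.24

d = −(3/4) ln(1 − 4p/3) = −0.75 ln(1 − 0.568) = −0.75 ln(0.432)
  = −0.75 × (-0.839330) = 0.629498 substitutions/site.
Under a molecular clock d = 2μt, so t = d/(2μ) = 0.629498 / (2 × 0.028) = 11.24 Myr.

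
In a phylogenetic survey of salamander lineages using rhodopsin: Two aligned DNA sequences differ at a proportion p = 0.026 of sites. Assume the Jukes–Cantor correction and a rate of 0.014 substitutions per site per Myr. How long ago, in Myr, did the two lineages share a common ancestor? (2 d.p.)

d = −(3/4) ln(1 − 4p/3) = −0.75 ln(1 − 0.034667) = −0.75 ln(0.965333)
  = −0.75 × (-0.035282) = 0.026462 substitutions/site.
Under a molecular clock d = 2μt, so t = d/(2μ) = 0.026462 / (2 × 0.014) = 0.95 Myr.

0.95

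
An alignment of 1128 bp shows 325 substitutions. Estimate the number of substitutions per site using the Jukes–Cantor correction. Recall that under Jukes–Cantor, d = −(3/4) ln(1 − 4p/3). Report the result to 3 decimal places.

0.364

p = 325/1128 ≈ 0.288121.
d = −(3/4) ln(1 − 4p/3) = −0.75 ln(1 − 0.384161) = −0.75 ln(0.615839)
  = −0.75 × (-0.484770) = 0.363578 substitutions/site.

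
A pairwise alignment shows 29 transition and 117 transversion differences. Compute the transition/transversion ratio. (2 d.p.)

0.25

R = 29/117 = 0.247863… ≈ 0.25 (to 2 d.p.).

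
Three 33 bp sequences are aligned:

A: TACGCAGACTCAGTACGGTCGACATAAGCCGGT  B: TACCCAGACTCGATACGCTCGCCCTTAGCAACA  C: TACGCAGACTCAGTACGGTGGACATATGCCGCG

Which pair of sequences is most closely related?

A–B: 11/33 differ, p = 0.333, d = 0.441.
A–C: 4/33 differ, p = 0.121, d = 0.132.
B–C: 12/33 differ, p = 0.364, d = 0.497.
The smallest distance is between A and C.

A and C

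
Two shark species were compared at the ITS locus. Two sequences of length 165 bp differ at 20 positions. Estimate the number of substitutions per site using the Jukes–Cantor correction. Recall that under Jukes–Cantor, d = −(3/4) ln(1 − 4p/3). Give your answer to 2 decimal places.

p = 20/165 ≈ 0.121212.
d = −(3/4) ln(1 − 4p/3) = −0.75 ln(1 − 0.161616) = −0.75 ln(0.838384)
  = −0.75 × (-0.176279) = 0.132209 substitutions/site.

0.13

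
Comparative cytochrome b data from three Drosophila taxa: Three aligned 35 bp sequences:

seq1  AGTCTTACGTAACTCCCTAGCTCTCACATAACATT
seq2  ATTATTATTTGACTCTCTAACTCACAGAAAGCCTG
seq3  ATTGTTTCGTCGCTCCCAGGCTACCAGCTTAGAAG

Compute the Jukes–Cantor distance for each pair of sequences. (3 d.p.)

seq1–seq2: 13/35 sites differ → p ≈ 0.371429, d = −0.75 ln(1 − 0.495239) = 0.512753 ≈ 0.513.
seq1–seq3: 15/35 sites differ → p ≈ 0.428571, d = −0.75 ln(1 − 0.571428) = 0.635472 ≈ 0.635.
seq2–seq3: 19/35 sites differ → p ≈ 0.542857, d = −0.75 ln(1 − 0.723809) = 0.964997 ≈ 0.965.

d(seq1,seq2) = 0.513, d(seq1,seq3) = 0.635, d(seq2,seq3) = 0.965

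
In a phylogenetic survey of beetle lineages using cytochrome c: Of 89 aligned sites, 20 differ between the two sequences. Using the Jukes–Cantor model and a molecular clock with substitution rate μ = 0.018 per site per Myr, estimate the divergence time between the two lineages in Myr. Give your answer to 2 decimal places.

7.42

p = 20/89 ≈ 0.224719.
d = −(3/4) ln(1 − 4p/3) = −0.75 ln(1 − 0.299625) = −0.75 ln(0.700375)
  = −0.75 × (-0.356139) = 0.267104 substitutions/site.
Under a molecular clock d = 2μt, so t = d/(2μ) = 0.267104 / (2 × 0.018) = 7.42 Myr.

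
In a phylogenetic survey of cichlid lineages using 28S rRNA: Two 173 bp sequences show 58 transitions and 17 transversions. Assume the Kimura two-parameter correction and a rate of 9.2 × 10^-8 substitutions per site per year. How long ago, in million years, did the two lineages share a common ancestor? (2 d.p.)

4.28

P = 58/173 ≈ 0.33526 and Q = 17/173 ≈ 0.098266.
Under the Kimura two-parameter model, d = −½ ln(1 − 2P − Q) − ¼ ln(1 − 2Q).
1 − 2P − Q = 0.231214, giving −½ ln(0.231214) = 0.732206.
1 − 2Q = 0.803468, giving −¼ ln(0.803468) = 0.054704.
d = 0.732206 + 0.054704 = 0.786910.
Under a molecular clock d = 2μt, so t = d/(2μ) = 0.786910 / (2 × 9.2 × 10^-8) = 4.28 million years.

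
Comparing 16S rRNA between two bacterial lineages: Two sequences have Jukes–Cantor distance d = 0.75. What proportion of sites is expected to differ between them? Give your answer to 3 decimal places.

0.474

p = (3/4)(1 − e^(−4d/3)) = 0.75 × (1 − e^(-1)) = 0.75 × (1 − 0.367879) = 0.474091.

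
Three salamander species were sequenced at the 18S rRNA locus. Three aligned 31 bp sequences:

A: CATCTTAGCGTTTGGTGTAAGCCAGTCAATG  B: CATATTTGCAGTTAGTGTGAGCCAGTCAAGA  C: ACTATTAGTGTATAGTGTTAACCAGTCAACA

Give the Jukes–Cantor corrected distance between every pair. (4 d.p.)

d(A,B) = 0.3163, d(A,C) = 0.4217, d(B,C) = 0.4217

A–B: 8/31 sites differ → p ≈ 0.258065, d = −0.75 ln(1 − 0.344087) = 0.316295 ≈ 0.3163.
A–C: 10/31 sites differ → p ≈ 0.322581, d = −0.75 ln(1 − 0.430108) = 0.421731 ≈ 0.4217.
B–C: 10/31 sites differ → p ≈ 0.322581, d = −0.75 ln(1 − 0.430108) = 0.421731 ≈ 0.4217.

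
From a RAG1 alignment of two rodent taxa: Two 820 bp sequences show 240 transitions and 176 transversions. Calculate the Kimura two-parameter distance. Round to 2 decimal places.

0.94

P = 240/820 ≈ 0.292683 and Q = 176/820 ≈ 0.214634.
Under the Kimura two-parameter model, d = −½ ln(1 − 2P − Q) − ¼ ln(1 − 2Q).
1 − 2P − Q = 0.2, giving −½ ln(0.2) = 0.804719.
1 − 2Q = 0.570732, giving −¼ ln(0.570732) = 0.140209.
d = 0.804719 + 0.140209 = 0.944928.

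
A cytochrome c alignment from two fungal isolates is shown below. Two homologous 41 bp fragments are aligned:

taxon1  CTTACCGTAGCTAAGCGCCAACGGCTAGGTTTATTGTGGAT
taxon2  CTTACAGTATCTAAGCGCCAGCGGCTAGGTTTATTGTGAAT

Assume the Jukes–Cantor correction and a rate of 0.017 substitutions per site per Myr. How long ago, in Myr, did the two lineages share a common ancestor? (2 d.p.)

3.07

The sequences differ at 4 of 41 sites (6, 10, 21, 39), so p = 4/41 ≈ 0.097561.
d = −(3/4) ln(1 − 4p/3) = −0.75 ln(1 − 0.130081) = −0.75 ln(0.869919)
  = −0.75 × (-0.139355) = 0.104516 substitutions/site.
Under a molecular clock d = 2μt, so t = d/(2μ) = 0.104516 / (2 × 0.017) = 3.07 Myr.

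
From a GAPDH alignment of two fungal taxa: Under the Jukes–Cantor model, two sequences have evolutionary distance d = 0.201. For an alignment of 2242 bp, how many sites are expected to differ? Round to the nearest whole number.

395

Invert JC69: p = (3/4)(1 − e^(−4d/3)) = 0.75 × (1 − e^(-0.268)) = 0.75 × (1 − 0.764908) = 0.176319.
Expected differing sites = pL ≈ 0.176319 × 2242 = 395.307198 ≈ 395.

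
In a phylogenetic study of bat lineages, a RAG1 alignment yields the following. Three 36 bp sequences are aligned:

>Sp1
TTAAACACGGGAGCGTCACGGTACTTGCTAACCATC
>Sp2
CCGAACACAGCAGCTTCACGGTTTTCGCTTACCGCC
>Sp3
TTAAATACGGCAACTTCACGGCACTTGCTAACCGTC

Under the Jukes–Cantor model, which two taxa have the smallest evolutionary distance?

Sp1 and Sp3

Sp1–Sp2: 12/36 differ, p = 0.333, d = 0.441.
Sp1–Sp3: 6/36 differ, p = 0.167, d = 0.188.
Sp2–Sp3: 12/36 differ, p = 0.333, d = 0.441.
The smallest distance is between Sp1 and Sp3.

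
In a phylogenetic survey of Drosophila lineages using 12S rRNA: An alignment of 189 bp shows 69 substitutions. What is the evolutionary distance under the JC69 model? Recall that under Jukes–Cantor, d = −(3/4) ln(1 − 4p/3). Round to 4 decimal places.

p = 69/189 ≈ 0.365079.
d = −(3/4) ln(1 − 4p/3) = −0.75 ln(1 − 0.486772) = −0.75 ln(0.513228)
  = −0.75 × (-0.667035) = 0.500276 substitutions/site.

0.5003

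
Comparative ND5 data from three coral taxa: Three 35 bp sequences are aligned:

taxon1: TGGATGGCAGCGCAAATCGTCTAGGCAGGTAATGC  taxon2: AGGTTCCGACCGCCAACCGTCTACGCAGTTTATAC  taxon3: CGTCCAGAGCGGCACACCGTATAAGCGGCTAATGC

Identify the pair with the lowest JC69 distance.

taxon1–taxon2: 12/35 differ, p = 0.343, d = 0.458.
taxon1–taxon3: 15/35 differ, p = 0.429, d = 0.635.
taxon2–taxon3: 17/35 differ, p = 0.486, d = 0.782.
The smallest distance is between taxon1 and taxon2.

taxon1 and taxon2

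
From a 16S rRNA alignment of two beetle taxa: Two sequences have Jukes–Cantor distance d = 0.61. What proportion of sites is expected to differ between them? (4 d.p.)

0.4175

p = (3/4)(1 − e^(−4d/3)) = 0.75 × (1 − e^(-0.813333)) = 0.75 × (1 − 0.443378) = 0.417467.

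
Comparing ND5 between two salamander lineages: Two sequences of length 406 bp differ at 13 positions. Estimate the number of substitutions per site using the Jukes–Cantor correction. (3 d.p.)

p = 13/406 ≈ 0.03202.
d = −(3/4) ln(1 − 4p/3) = −0.75 ln(1 − 0.042693) = −0.75 ln(0.957307)
  = −0.75 × (-0.043631) = 0.032723 substitutions/site.

0.033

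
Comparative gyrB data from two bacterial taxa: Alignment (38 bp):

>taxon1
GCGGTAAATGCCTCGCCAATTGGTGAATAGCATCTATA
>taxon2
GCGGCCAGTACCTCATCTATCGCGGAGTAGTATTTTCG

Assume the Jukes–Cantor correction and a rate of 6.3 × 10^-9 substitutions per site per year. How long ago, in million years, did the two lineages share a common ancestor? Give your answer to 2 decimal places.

The sequences differ at 16 of 38 sites, so p = 16/38 ≈ 0.421053.
d = −(3/4) ln(1 − 4p/3) = −0.75 ln(1 − 0.561404) = −0.75 ln(0.438596)
  = −0.75 × (-0.824177) = 0.618133 substitutions/site.
Under a molecular clock d = 2μt, so t = d/(2μ) = 0.618133 / (2 × 6.3 × 10^-9) = 49.06 million years.

49.06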